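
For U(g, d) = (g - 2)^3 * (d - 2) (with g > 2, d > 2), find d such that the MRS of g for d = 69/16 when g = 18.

d = 25

MU_g = 3·(g−2)^2·(d−2), MU_d = (g−2)^3.
MRS = (3/1)·(d−2)/(g−2).
Substitute g = 18: MRS = (d − 2)/(16/3). Setting this equal to 69/16 gives d − 2 = (69/16)·(16/3) = 23, so d = 25.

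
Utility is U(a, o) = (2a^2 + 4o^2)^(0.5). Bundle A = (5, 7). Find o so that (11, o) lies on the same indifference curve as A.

U depends on (a, o) only through S = 2a^2 + 4o^2, so equal utility means equal S. At (5, 7): S = 246.
With a = 11: 2·11^2 = 242, so 4o^2 = 246 − 242 = 4, i.e. o^2 = 1.
Hence o = √1 = 1.
Check: U(11, 1) = 15.6844.

o = 1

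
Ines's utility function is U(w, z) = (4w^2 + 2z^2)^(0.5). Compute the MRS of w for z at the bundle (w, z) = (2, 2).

For CES with ρ = 2, MRS = (4/2)·(z/w)^(-1).
At (2, 2): MRS = 2.
That is, one extra unit of w is worth 2 units of z at the margin.

MRS = 2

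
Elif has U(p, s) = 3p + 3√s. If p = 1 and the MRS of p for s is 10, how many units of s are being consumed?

s = 25

MU_p = 3, MU_s = 3/(2√s).
MRS = 3 ÷ (3/(2√s)).
MRS depends only on s: 2·√s = 10 ⇒ √s = 10/2 = 5 ⇒ s = 25.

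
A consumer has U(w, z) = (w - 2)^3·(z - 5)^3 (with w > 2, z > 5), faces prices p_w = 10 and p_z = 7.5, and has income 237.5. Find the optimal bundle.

w* = 11, z* = 17

MU_w = 3·(w−2)^2·(z−5)^3, MU_z = 3·(w−2)^3·(z−5)^2.
MRS = (z−5)/(w−2).
Tangency: set MRS = p_w/p_z = 10/7.5 = 4/3.
So (z − 5)/(w − 2) = 4/3, i.e. (z − 5) = (4/3)·(w − 2).
Rewrite the budget in excess-of-subsistence terms: 10·(w − 2) + 7.5·(z − 5) = 237.5 − 10·2 − 7.5·5 = 180.
Substituting, 20·(w − 2) = 180, so w − 2 = 9 and w* = 11.
Then z − 5 = (4/3)·9 = 12, so z* = 17.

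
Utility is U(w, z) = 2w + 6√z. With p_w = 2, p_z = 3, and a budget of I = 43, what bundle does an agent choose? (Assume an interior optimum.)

w* = 20, z* = 1

MU_w = 2, MU_z = 6/(2√z).
MRS = 2 ÷ (6/(2√z)).
Tangency: set MRS = p_w/p_z = 2/3.
MRS depends only on z: (2/3)·√z = 2/3 ⇒ √z = (2/3)/(2/3) = 1 ⇒ z* = 1.
From the budget, 2·w = 43 − 3·1 = 40, so w* = 20.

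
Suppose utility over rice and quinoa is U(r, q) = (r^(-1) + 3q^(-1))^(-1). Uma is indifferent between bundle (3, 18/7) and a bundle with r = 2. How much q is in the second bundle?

U depends on (r, q) only through S = r^(-1) + 3q^(-1), so equal utility means equal S. At (3, 18/7): S = 1.5.
With r = 2: 2^(-1) = 0.5, so 3q^(-1) = 1.5 − 0.5 = 1, i.e. q^(-1) = 1/3.
Hence q = 1/(1/3) = 3.
Check: U(2, 3) = 0.6667.

q = 3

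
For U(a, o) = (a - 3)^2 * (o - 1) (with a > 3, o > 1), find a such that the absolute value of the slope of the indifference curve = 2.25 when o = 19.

MU_a = 2·(a−3)·(o−1), MU_o = (a−3)^2.
MRS = (2/1)·(o−1)/(a−3).
Substitute o = 19: MRS = 36/(a − 3). Setting this equal to 2.25 gives a − 3 = 36/2.25 = 16, so a = 19.

a = 19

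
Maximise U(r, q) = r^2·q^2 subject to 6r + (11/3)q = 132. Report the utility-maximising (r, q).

r* = 11, q* = 18

MU_r = 2·r·q^2 and MU_q = 2·r^2·q.
MRS = MU_r/MU_q = q/r.
Tangency: set MRS = p_r/p_q = 6/(11/3) = 18/11.
So q/r = 18/11, i.e. q = (18/11)·r.
Substitute into the budget 6·r + (11/3)·q = 132: 12·r = 132, so r* = 11.
Then q* = (18/11)·11 = 18.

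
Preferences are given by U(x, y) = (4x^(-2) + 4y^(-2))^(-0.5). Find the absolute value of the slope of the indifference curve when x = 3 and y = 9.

MRS = 27

For CES with ρ = -2, MRS = (y/x)^3.
At (3, 9): MRS = 27.
So at (3, 9) the consumer would give up 27 units of y for one more unit of x.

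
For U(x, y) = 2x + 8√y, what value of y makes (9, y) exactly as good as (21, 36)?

y = 81

U(21, 36) = 90.
Set U(9, y) = 90 and solve.
With x = 9: 8√y = 90 − 2·9 = 72, so √y = 9 and y = 81.
Check: U(9, 81) = 90.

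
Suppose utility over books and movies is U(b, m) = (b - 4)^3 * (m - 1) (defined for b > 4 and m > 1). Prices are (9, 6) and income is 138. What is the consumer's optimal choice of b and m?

b* = 12, m* = 5

MU_b = 3·(b−4)^2·(m−1), MU_m = (b−4)^3.
MRS = (3/1)·(m−1)/(b−4).
Tangency: set MRS = p_b/p_m = 9/6 = 1.5.
So (3/1)·(m − 1)/(b − 4) = 1.5, i.e. (m − 1) = 0.5·(b − 4).
Rewrite the budget in excess-of-subsistence terms: 9·(b − 4) + 6·(m − 1) = 138 − 9·4 − 6·1 = 96.
Substituting, 12·(b − 4) = 96, so b − 4 = 8 and b* = 12.
Then m − 1 = 0.5·8 = 4, so m* = 5.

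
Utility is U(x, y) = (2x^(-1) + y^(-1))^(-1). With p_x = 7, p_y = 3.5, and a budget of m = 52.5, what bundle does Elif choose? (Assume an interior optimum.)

For CES with ρ = -1, MRS = (2/1)·(y/x)^2.
Tangency: set MRS = p_x/p_y = 7/3.5 = 2.
So (y/x)^2 = 1; taking the square root, y/x = 1, i.e. y = x.
Substitute into the budget 7·x + 3.5·y = 52.5: 10.5·x = 52.5, so x* = 5 and y* = 5.

x* = 5, y* = 5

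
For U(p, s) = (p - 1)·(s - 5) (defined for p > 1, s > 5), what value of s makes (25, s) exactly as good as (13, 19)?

U(13, 19) = 168.
Set U(25, s) = 168 and solve.
With p = 25: (25 − 1) = 24, so (s − 5) = 168/24 = 7.
So s = 5 + 7 = 12.
Check: U(25, 12) = 168.

s = 12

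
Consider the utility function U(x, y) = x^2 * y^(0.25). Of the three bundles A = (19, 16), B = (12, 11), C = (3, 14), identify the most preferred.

Evaluate utility at each bundle:
U(A) = 722.000.
U(B) = 262.247.
U(C) = 17.409.
Highest utility is A, so A ≻ B ≻ C.

Bundle A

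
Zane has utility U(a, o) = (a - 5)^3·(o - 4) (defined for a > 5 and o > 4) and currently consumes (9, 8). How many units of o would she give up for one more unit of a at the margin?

MU_a = 3·(a−5)^2·(o−4), MU_o = (a−5)^3.
MRS = (3/1)·(o−4)/(a−5).
At (9, 8): MRS = 3.
That is, one extra unit of a is worth 3 units of o at the margin.

MRS = 3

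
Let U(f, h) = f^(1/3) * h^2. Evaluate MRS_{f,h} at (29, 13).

MRS = 13/174

MU_f = 1/3·f^(-2/3)·h^2 and MU_h = 2·f^(1/3)·h.
MRS = MU_f/MU_h = (1/6)·h/f.
At (29, 13): MRS = 13/174.
So at (29, 13) the consumer would give up 13/174 units of h for one more unit of f.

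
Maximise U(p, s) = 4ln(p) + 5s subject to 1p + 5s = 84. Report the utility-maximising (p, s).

p* = 4, s* = 16

MU_p = 4/p, MU_s = 5.
MRS = 4/p ÷ 5.
Tangency: set MRS = p_p/p_s = 1/5 = 0.2.
MRS depends only on p: 0.8/p = 0.2 ⇒ p* = 0.8/0.2 = 4.
From the budget, 5·s = 84 − 1·4 = 80, so s* = 16.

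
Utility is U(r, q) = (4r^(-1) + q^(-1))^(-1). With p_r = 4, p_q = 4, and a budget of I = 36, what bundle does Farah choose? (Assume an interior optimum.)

For CES with ρ = -1, MRS = (4/1)·(q/r)^2.
Tangency: set MRS = p_r/p_q = 4/4 = 1.
So (q/r)^2 = 0.25; taking the square root, q/r = 0.5, i.e. q = 0.5·r.
Substitute into the budget 4·r + 4·q = 36: 6·r = 36, so r* = 6 and q* = 0.5·6 = 3.

r* = 6, q* = 3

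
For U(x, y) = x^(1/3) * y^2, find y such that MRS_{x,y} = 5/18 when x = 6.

MU_x = 1/3·x^(-2/3)·y^2 and MU_y = 2·x^(1/3)·y.
MRS = MU_x/MU_y = (1/6)·y/x.
Substitute x = 6: MRS = y/36. Setting y/36 = 5/18 gives y = (5/18)·36 = 10.

y = 10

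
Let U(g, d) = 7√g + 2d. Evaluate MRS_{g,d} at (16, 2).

MU_g = 7/(2√g), MU_d = 2.
MRS = 7/(2√g) ÷ 2.
At (16, 2): MRS = 7/16.
That is, one extra unit of g is worth 7/16 units of d at the margin.

MRS = 7/16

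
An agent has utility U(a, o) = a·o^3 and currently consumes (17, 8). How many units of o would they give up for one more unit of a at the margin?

MU_a = o^3 and MU_o = 3·a·o^2.
MRS = MU_a/MU_o = (1/3)·o/a.
At (17, 8): MRS = 8/51.
The indifference curve has slope −8/51 at this bundle.

MRS = 8/51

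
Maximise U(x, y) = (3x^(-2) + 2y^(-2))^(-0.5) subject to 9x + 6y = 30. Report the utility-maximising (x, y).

For CES with ρ = -2, MRS = (3/2)·(y/x)^3.
Tangency: set MRS = p_x/p_y = 9/6 = 1.5.
So (y/x)^3 = 1; taking the cube root, y/x = 1, i.e. y = x.
Substitute into the budget 9·x + 6·y = 30: 15·x = 30, so x* = 2 and y* = 2.

x* = 2, y* = 2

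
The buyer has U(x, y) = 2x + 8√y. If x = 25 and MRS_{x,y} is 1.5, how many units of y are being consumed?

MU_x = 2, MU_y = 8/(2√y).
MRS = 2 ÷ (8/(2√y)).
MRS depends only on y: 0.5·√y = 1.5 ⇒ √y = 1.5/0.5 = 3 ⇒ y = 9.

y = 9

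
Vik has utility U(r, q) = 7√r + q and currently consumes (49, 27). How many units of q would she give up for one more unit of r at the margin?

MRS = 0.5

MU_r = 7/(2√r), MU_q = 1.
MRS = 7/(2√r) ÷ 1.
At (49, 27): MRS = 0.5.
The indifference curve has slope −0.5 at this bundle.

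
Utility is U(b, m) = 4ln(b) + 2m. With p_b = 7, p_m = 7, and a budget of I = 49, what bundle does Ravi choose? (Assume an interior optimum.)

b* = 2, m* = 5

MU_b = 4/b, MU_m = 2.
MRS = 4/b ÷ 2.
Tangency: set MRS = p_b/p_m = 7/7 = 1.
MRS depends only on b: 2/b = 1 ⇒ b* = 2/1 = 2.
From the budget, 7·m = 49 − 7·2 = 35, so m* = 5.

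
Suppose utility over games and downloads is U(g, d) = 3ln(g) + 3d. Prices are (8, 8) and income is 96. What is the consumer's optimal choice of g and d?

g* = 1, d* = 11

MU_g = 3/g, MU_d = 3.
MRS = 3/g ÷ 3.
Tangency: set MRS = p_g/p_d = 8/8 = 1.
MRS depends only on g: 1/g = 1 ⇒ g* = 1/1 = 1.
From the budget, 8·d = 96 − 8·1 = 88, so d* = 11.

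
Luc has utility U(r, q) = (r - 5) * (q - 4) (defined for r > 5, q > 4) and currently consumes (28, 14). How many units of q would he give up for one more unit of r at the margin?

MRS = 10/23

MU_r = (q−4), MU_q = (r−5).
MRS = (q−4)/(r−5).
At (28, 14): MRS = 10/23.
That is, one extra unit of r is worth 10/23 units of q at the margin.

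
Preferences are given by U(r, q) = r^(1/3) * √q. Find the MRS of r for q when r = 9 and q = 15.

MU_r = 1/3·r^(-2/3)·√q and MU_q = 0.5·r^(1/3)·q^(-0.5).
MRS = MU_r/MU_q = (2/3)·q/r.
At (9, 15): MRS = 10/9.
The indifference curve has slope −10/9 at this bundle.

MRS = 10/9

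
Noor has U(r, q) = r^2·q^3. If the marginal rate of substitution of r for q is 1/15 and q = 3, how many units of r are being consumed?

MU_r = 2·r·q^3 and MU_q = 3·r^2·q^2.
MRS = MU_r/MU_q = (2/3)·q/r.
Substitute q = 3: MRS = 2/r. Setting 2/r = 1/15 gives r = 2/(1/15) = 30.

r = 30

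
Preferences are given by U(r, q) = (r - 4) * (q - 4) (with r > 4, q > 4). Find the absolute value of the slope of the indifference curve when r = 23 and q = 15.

MU_r = (q−4), MU_q = (r−4).
MRS = (q−4)/(r−4).
At (23, 15): MRS = 11/19.
That is, one extra unit of r is worth 11/19 units of q at the margin.

MRS = 11/19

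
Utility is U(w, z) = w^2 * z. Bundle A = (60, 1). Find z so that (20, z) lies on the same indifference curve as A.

U(60, 1) = 3600.
Set U(20, z) = 3600 and solve.
With w = 20: 20^2 = 400, so z = 3600/400 = 9.
Check: U(20, 9) = 3600.

z = 9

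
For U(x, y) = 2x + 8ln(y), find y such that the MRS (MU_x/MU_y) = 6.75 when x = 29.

MU_x = 2, MU_y = 8/y.
MRS = 2 ÷ (8/y).
MRS depends only on y: 0.25·y = 6.75 ⇒ y = 6.75/0.25 = 27.

y = 27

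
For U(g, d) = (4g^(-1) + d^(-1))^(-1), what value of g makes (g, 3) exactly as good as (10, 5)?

U depends on (g, d) only through S = 4g^(-1) + d^(-1), so equal utility means equal S. At (10, 5): S = 0.6.
With d = 3: 3^(-1) = 1/3, so 4g^(-1) = 0.6 − 1/3 = 4/15, i.e. g^(-1) = 1/15.
Hence g = 1/(1/15) = 15.
Check: U(15, 3) = 1.6667.

g = 15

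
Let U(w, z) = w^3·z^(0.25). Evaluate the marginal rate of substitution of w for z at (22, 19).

MU_w = 3·w^2·z^(0.25) and MU_z = 0.25·w^3·z^(-0.75).
MRS = MU_w/MU_z = (12)·z/w.
At (22, 19): MRS = 114/11.
The indifference curve has slope −114/11 at this bundle.

MRS = 114/11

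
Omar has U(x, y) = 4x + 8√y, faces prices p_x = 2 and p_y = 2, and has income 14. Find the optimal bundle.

x* = 6, y* = 1

MU_x = 4, MU_y = 8/(2√y).
MRS = 4 ÷ (8/(2√y)).
Tangency: set MRS = p_x/p_y = 2/2 = 1.
MRS depends only on y: √y = 1 ⇒ √y = 1 ⇒ y* = 1.
From the budget, 2·x = 14 − 2·1 = 12, so x* = 6.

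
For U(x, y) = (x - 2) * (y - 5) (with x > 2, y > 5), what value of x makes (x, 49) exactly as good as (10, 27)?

U(10, 27) = 176.
Set U(x, 49) = 176 and solve.
With y = 49: (49 − 5) = 44, so (x − 2) = 176/44 = 4.
So x = 2 + 4 = 6.
Check: U(6, 49) = 176.

x = 6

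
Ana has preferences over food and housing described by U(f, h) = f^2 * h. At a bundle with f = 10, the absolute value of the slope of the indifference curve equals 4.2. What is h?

h = 21

MU_f = 2·f·h and MU_h = f^2.
MRS = MU_f/MU_h = (2/1)·h/f.
Substitute f = 10: MRS = h/5. Setting h/5 = 4.2 gives h = 4.2·5 = 21.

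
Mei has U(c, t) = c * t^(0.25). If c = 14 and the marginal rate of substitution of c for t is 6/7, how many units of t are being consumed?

MU_c = t^(0.25) and MU_t = 0.25·c·t^(-0.75).
MRS = MU_c/MU_t = (4)·t/c.
Substitute c = 14: MRS = t/3.5. Setting t/3.5 = 6/7 gives t = (6/7)·3.5 = 3.

t = 3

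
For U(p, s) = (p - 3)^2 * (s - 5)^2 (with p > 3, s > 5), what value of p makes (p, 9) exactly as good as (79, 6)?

p = 22

U(79, 6) = 5776.
Set U(p, 9) = 5776 and solve.
With s = 9: (9 − 5)^2 = 16, so (p − 3)^2 = 5776/16 = 361.
Taking the square root (with p > 3): p − 3 = 19, so p = 22.
Check: U(22, 9) = 5776.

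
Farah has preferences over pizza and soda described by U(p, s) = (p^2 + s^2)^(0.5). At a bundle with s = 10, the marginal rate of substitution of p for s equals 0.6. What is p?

For CES with ρ = 2, MRS = (s/p)^(-1).
Setting (10/p)^(-1) = 0.6 gives 10/p = 5/3 and p = 6.

p = 6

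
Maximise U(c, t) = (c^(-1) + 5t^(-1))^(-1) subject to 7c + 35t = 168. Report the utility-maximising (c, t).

For CES with ρ = -1, MRS = (1/5)·(t/c)^2.
Tangency: set MRS = p_c/p_t = 7/35 = 0.2.
So (t/c)^2 = 1; taking the square root, t/c = 1, i.e. t = c.
Substitute into the budget 7·c + 35·t = 168: 42·c = 168, so c* = 4 and t* = 4.

c* = 4, t* = 4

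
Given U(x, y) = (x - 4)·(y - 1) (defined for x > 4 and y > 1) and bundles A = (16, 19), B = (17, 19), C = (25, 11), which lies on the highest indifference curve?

Evaluate utility at each bundle:
U(A) = 216.
U(B) = 234.
U(C) = 210.
Highest utility is B, so B ≻ A ≻ C.

Bundle B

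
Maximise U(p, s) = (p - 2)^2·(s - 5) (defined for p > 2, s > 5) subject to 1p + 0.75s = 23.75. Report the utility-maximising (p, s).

p* = 14, s* = 13

MU_p = 2·(p−2)·(s−5), MU_s = (p−2)^2.
MRS = (2/1)·(s−5)/(p−2).
Tangency: set MRS = p_p/p_s = 1/0.75 = 4/3.
So (2/1)·(s − 5)/(p − 2) = 4/3, i.e. (s − 5) = (2/3)·(p − 2).
Rewrite the budget in excess-of-subsistence terms: 1·(p − 2) + 0.75·(s − 5) = 23.75 − 1·2 − 0.75·5 = 18.
Substituting, 1.5·(p − 2) = 18, so p − 2 = 12 and p* = 14.
Then s − 5 = (2/3)·12 = 8, so s* = 13.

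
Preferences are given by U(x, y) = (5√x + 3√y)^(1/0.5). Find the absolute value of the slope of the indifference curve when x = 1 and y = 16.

For CES with ρ = 0.5, MRS = (5/3)·√(y/x).
At (1, 16): MRS = 20/3.
That is, one extra unit of x is worth 20/3 units of y at the margin.

MRS = 20/3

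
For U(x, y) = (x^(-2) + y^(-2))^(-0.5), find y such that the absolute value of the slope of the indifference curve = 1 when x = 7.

y = 7

For CES with ρ = -2, MRS = (y/x)^3.
Setting (y/7)^3 = 1 gives y/7 = 1 and y = 7.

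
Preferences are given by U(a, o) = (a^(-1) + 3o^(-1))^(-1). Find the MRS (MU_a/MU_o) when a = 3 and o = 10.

MRS = 100/27

For CES with ρ = -1, MRS = (1/3)·(o/a)^2.
At (3, 10): MRS = 100/27.
That is, one extra unit of a is worth 100/27 units of o at the margin.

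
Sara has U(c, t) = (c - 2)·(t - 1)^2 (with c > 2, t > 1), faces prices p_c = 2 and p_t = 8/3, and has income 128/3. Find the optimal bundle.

c* = 8, t* = 10

MU_c = (t−1)^2, MU_t = 2·(c−2)·(t−1).
MRS = (1/2)·(t−1)/(c−2).
Tangency: set MRS = p_c/p_t = 2/(8/3) = 0.75.
So (1/2)·(t − 1)/(c − 2) = 0.75, i.e. (t − 1) = 1.5·(c − 2).
Rewrite the budget in excess-of-subsistence terms: 2·(c − 2) + (8/3)·(t − 1) = 128/3 − 2·2 − (8/3)·1 = 36.
Substituting, 6·(c − 2) = 36, so c − 2 = 6 and c* = 8.
Then t − 1 = 1.5·6 = 9, so t* = 10.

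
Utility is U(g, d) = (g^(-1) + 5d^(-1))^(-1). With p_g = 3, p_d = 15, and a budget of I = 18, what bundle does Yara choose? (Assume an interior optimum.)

For CES with ρ = -1, MRS = (1/5)·(d/g)^2.
Tangency: set MRS = p_g/p_d = 3/15 = 0.2.
So (d/g)^2 = 1; taking the square root, d/g = 1, i.e. d = g.
Substitute into the budget 3·g + 15·d = 18: 18·g = 18, so g* = 1 and d* = 1.

g* = 1, d* = 1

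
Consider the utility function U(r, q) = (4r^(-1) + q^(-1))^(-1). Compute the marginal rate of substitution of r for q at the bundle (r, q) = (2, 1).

MRS = 1

For CES with ρ = -1, MRS = (4/1)·(q/r)^2.
At (2, 1): MRS = 1.
The indifference curve has slope −1 at this bundle.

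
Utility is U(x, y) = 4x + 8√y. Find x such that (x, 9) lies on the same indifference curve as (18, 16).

U(18, 16) = 104.
Set U(x, 9) = 104 and solve.
With y = 9: √9 = 3, so 4x = 104 − 8·3 = 80 and x = 20.
Check: U(20, 9) = 104.

x = 20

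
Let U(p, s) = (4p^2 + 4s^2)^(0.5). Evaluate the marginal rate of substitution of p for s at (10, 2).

MRS = 5

For CES with ρ = 2, MRS = (s/p)^(-1).
At (10, 2): MRS = 5.
The indifference curve has slope −5 at this bundle.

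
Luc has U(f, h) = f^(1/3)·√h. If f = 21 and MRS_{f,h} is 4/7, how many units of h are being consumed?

MU_f = 1/3·f^(-2/3)·√h and MU_h = 0.5·f^(1/3)·h^(-0.5).
MRS = MU_f/MU_h = (2/3)·h/f.
Substitute f = 21: MRS = h/31.5. Setting h/31.5 = 4/7 gives h = (4/7)·31.5 = 18.

h = 18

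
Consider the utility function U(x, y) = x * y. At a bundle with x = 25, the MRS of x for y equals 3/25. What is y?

y = 3

MU_x = y and MU_y = x.
MRS = MU_x/MU_y = y/x.
Substitute x = 25: MRS = y/25. Setting y/25 = 3/25 gives y = (3/25)·25 = 3.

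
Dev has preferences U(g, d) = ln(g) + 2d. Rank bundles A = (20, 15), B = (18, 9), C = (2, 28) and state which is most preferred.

Evaluate utility at each bundle:
U(A) = 32.996.
U(B) = 20.890.
U(C) = 56.693.
Highest utility is C, so C ≻ A ≻ B.

Bundle C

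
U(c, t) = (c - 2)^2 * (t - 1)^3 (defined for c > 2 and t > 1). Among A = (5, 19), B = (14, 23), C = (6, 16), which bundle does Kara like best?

Evaluate utility at each bundle:
U(A) = 52488.
U(B) = 1533312.
U(C) = 54000.
Highest utility is B, so B ≻ C ≻ A.

Bundle B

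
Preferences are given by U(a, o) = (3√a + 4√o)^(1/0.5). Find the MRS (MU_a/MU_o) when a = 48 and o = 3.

MRS = 3/16

For CES with ρ = 0.5, MRS = (3/4)·√(o/a).
At (48, 3): MRS = 3/16.
So at (48, 3) the consumer would give up 3/16 units of o for one more unit of a.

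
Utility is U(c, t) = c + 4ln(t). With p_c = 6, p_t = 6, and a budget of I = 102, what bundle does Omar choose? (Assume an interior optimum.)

c* = 13, t* = 4

MU_c = 1, MU_t = 4/t.
MRS = 1 ÷ (4/t).
Tangency: set MRS = p_c/p_t = 6/6 = 1.
MRS depends only on t: 0.25·t = 1 ⇒ t* = 1/0.25 = 4.
From the budget, 6·c = 102 − 6·4 = 78, so c* = 13.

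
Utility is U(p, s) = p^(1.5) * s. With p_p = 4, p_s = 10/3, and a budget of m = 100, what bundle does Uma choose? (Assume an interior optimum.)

MU_p = 1.5·√p·s and MU_s = p^(1.5).
MRS = MU_p/MU_s = (1.5)·s/p.
Tangency: set MRS = p_p/p_s = 4/(10/3) = 1.2.
So (1.5)·s/p = 1.2, i.e. s = 0.8·p.
Substitute into the budget 4·p + (10/3)·s = 100: (20/3)·p = 100, so p* = 15.
Then s* = 0.8·15 = 12.

p* = 15, s* = 12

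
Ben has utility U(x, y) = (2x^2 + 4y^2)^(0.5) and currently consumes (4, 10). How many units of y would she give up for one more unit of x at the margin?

For CES with ρ = 2, MRS = (2/4)·(y/x)^(-1).
At (4, 10): MRS = 0.2.
That is, one extra unit of x is worth 0.2 units of y at the margin.

MRS = 0.2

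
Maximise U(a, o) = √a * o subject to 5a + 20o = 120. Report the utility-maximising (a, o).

MU_a = 0.5·a^(-0.5)·o and MU_o = √a.
MRS = MU_a/MU_o = (0.5)·o/a.
Tangency: set MRS = p_a/p_o = 5/20 = 0.25.
So (0.5)·o/a = 0.25, i.e. o = 0.5·a.
Substitute into the budget 5·a + 20·o = 120: 15·a = 120, so a* = 8.
Then o* = 0.5·8 = 4.

a* = 8, o* = 4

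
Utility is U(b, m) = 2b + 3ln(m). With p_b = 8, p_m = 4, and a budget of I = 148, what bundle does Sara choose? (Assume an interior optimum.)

b* = 17, m* = 3

MU_b = 2, MU_m = 3/m.
MRS = 2 ÷ (3/m).
Tangency: set MRS = p_b/p_m = 8/4 = 2.
MRS depends only on m: (2/3)·m = 2 ⇒ m* = 2/(2/3) = 3.
From the budget, 8·b = 148 − 4·3 = 136, so b* = 17.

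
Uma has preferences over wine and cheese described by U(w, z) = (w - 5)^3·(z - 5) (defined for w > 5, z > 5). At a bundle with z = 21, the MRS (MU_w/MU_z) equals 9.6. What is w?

w = 10

MU_w = 3·(w−5)^2·(z−5), MU_z = (w−5)^3.
MRS = (3/1)·(z−5)/(w−5).
Substitute z = 21: MRS = 48/(w − 5). Setting this equal to 9.6 gives w − 5 = 48/9.6 = 5, so w = 10.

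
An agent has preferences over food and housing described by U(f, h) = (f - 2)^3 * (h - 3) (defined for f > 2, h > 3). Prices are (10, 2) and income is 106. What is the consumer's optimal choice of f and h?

MU_f = 3·(f−2)^2·(h−3), MU_h = (f−2)^3.
MRS = (3/1)·(h−3)/(f−2).
Tangency: set MRS = p_f/p_h = 10/2 = 5.
So (3/1)·(h − 3)/(f − 2) = 5, i.e. (h − 3) = (5/3)·(f − 2).
Rewrite the budget in excess-of-subsistence terms: 10·(f − 2) + 2·(h − 3) = 106 − 10·2 − 2·3 = 80.
Substituting, (40/3)·(f − 2) = 80, so f − 2 = 6 and f* = 8.
Then h − 3 = (5/3)·6 = 10, so h* = 13.

f* = 8, h* = 13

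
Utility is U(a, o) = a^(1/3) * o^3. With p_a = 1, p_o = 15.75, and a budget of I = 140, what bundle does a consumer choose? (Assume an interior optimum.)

MU_a = 1/3·a^(-2/3)·o^3 and MU_o = 3·a^(1/3)·o^2.
MRS = MU_a/MU_o = (1/9)·o/a.
Tangency: set MRS = p_a/p_o = 1/15.75 = 4/63.
So (1/9)·o/a = 4/63, i.e. o = (4/7)·a.
Substitute into the budget 1·a + 15.75·o = 140: 10·a = 140, so a* = 14.
Then o* = (4/7)·14 = 8.

a* = 14, o* = 8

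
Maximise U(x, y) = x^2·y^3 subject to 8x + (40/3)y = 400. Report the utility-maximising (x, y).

x* = 20, y* = 18

MU_x = 2·x·y^3 and MU_y = 3·x^2·y^2.
MRS = MU_x/MU_y = (2/3)·y/x.
Tangency: set MRS = p_x/p_y = 8/(40/3) = 0.6.
So (2/3)·y/x = 0.6, i.e. y = 0.9·x.
Substitute into the budget 8·x + (40/3)·y = 400: 20·x = 400, so x* = 20.
Then y* = 0.9·20 = 18.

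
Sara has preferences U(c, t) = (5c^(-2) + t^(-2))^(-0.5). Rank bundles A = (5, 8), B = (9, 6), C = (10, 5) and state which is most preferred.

Bundle B

Evaluate utility at each bundle:
U(A) = 2.154.
U(B) = 3.343.
U(C) = 3.333.
Highest utility is B, so B ≻ C ≻ A.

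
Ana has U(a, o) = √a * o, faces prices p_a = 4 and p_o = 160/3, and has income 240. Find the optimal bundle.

a* = 20, o* = 3

MU_a = 0.5·a^(-0.5)·o and MU_o = √a.
MRS = MU_a/MU_o = (0.5)·o/a.
Tangency: set MRS = p_a/p_o = 4/(160/3) = 3/40.
So (0.5)·o/a = 3/40, i.e. o = 0.15·a.
Substitute into the budget 4·a + (160/3)·o = 240: 12·a = 240, so a* = 20.
Then o* = 0.15·20 = 3.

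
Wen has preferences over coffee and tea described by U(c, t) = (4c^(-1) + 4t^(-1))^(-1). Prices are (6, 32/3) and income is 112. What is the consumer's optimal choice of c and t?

For CES with ρ = -1, MRS = (t/c)^2.
Tangency: set MRS = p_c/p_t = 6/(32/3) = 9/16.
So (t/c)^2 = 9/16; taking the square root, t/c = 0.75, i.e. t = 0.75·c.
Substitute into the budget 6·c + (32/3)·t = 112: 14·c = 112, so c* = 8 and t* = 0.75·8 = 6.

c* = 8, t* = 6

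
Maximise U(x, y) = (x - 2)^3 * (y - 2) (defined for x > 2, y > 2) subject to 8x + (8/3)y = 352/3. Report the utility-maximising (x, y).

MU_x = 3·(x−2)^2·(y−2), MU_y = (x−2)^3.
MRS = (3/1)·(y−2)/(x−2).
Tangency: set MRS = p_x/p_y = 8/(8/3) = 3.
So (3/1)·(y − 2)/(x − 2) = 3, i.e. (y − 2) = (x − 2).
Rewrite the budget in excess-of-subsistence terms: 8·(x − 2) + (8/3)·(y − 2) = 352/3 − 8·2 − (8/3)·2 = 96.
Substituting, (32/3)·(x − 2) = 96, so x − 2 = 9 and x* = 11.
Then y − 2 = 9, so y* = 11.

x* = 11, y* = 11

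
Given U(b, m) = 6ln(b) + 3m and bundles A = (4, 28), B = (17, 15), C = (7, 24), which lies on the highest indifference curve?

Evaluate utility at each bundle:
U(A) = 92.318.
U(B) = 61.999.
U(C) = 83.675.
Highest utility is A, so A ≻ C ≻ B.

Bundle A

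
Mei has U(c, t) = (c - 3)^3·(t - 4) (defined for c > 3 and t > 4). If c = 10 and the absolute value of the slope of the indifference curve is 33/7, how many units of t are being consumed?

MU_c = 3·(c−3)^2·(t−4), MU_t = (c−3)^3.
MRS = (3/1)·(t−4)/(c−3).
Substitute c = 10: MRS = (t − 4)/(7/3). Setting this equal to 33/7 gives t − 4 = (33/7)·(7/3) = 11, so t = 15.

t = 15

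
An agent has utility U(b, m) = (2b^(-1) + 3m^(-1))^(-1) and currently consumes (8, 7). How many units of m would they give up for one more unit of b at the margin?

MRS = 49/96

For CES with ρ = -1, MRS = (2/3)·(m/b)^2.
At (8, 7): MRS = 49/96.
So at (8, 7) the consumer would give up 49/96 units of m for one more unit of b.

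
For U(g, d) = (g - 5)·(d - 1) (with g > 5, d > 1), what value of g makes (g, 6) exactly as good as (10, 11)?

g = 15

U(10, 11) = 50.
Set U(g, 6) = 50 and solve.
With d = 6: (6 − 1) = 5, so (g − 5) = 50/5 = 10.
So g = 5 + 10 = 15.
Check: U(15, 6) = 50.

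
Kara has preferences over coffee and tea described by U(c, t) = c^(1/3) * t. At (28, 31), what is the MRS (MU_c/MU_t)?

MU_c = 1/3·c^(-2/3)·t and MU_t = c^(1/3).
MRS = MU_c/MU_t = (1/3)·t/c.
At (28, 31): MRS = 31/84.
The indifference curve has slope −31/84 at this bundle.

MRS = 31/84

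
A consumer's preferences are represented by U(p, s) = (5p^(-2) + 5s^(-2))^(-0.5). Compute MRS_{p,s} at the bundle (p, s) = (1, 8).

MRS = 512

For CES with ρ = -2, MRS = (s/p)^3.
At (1, 8): MRS = 512.
That is, one extra unit of p is worth 512 units of s at the margin.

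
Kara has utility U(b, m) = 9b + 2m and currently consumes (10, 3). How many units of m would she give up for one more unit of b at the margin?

MRS = 4.5

MU_b = 9, MU_m = 2, so MRS = 9/2 = 4.5 at every bundle.
At (10, 3): MRS = 4.5.
The indifference curve has slope −4.5 at this bundle.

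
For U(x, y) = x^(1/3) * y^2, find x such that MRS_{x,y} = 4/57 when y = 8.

x = 19

MU_x = 1/3·x^(-2/3)·y^2 and MU_y = 2·x^(1/3)·y.
MRS = MU_x/MU_y = (1/6)·y/x.
Substitute y = 8: MRS = (4/3)/x. Setting (4/3)/x = 4/57 gives x = (4/3)/(4/57) = 19.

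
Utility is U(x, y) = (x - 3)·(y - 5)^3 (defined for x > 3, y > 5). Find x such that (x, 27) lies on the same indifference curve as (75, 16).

U(75, 16) = 95832.
Set U(x, 27) = 95832 and solve.
With y = 27: (27 − 5)^3 = 10648, so (x − 3) = 95832/10648 = 9.
So x = 3 + 9 = 12.
Check: U(12, 27) = 95832.

x = 12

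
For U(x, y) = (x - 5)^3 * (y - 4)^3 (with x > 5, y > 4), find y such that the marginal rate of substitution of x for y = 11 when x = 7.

MU_x = 3·(x−5)^2·(y−4)^3, MU_y = 3·(x−5)^3·(y−4)^2.
MRS = (y−4)/(x−5).
Substitute x = 7: MRS = (y − 4)/2. Setting this equal to 11 gives y − 4 = 11·2 = 22, so y = 26.

y = 26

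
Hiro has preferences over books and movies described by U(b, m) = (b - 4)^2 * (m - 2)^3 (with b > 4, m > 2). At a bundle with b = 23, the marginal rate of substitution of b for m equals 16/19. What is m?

MU_b = 2·(b−4)·(m−2)^3, MU_m = 3·(b−4)^2·(m−2)^2.
MRS = (2/3)·(m−2)/(b−4).
Substitute b = 23: MRS = (m − 2)/28.5. Setting this equal to 16/19 gives m − 2 = (16/19)·28.5 = 24, so m = 26.

m = 26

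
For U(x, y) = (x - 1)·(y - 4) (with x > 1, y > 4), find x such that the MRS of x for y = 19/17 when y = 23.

x = 18

MU_x = (y−4), MU_y = (x−1).
MRS = (y−4)/(x−1).
Substitute y = 23: MRS = 19/(x − 1). Setting this equal to 19/17 gives x − 1 = 19/(19/17) = 17, so x = 18.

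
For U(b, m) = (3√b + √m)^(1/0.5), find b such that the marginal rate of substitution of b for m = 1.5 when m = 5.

b = 20

For CES with ρ = 0.5, MRS = (3/1)·√(m/b).
Setting (3/1)·√(5/b) = 1.5 gives √(5/b) = 0.5, so 5/b = 0.25 and b = 20.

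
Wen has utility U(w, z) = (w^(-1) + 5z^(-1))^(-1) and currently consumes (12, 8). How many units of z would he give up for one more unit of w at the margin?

MRS = 4/45

For CES with ρ = -1, MRS = (1/5)·(z/w)^2.
At (12, 8): MRS = 4/45.
The indifference curve has slope −4/45 at this bundle.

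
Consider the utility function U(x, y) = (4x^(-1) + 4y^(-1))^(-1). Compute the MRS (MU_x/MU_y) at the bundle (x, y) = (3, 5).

For CES with ρ = -1, MRS = (y/x)^2.
At (3, 5): MRS = 25/9.
So at (3, 5) the consumer would give up 25/9 units of y for one more unit of x.

MRS = 25/9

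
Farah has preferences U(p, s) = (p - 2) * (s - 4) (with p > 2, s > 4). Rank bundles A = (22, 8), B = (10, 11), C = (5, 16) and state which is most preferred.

Evaluate utility at each bundle:
U(A) = 80.
U(B) = 56.
U(C) = 36.
Highest utility is A, so A ≻ B ≻ C.

Bundle A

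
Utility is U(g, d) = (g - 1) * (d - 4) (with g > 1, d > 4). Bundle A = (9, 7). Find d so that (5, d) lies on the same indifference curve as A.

U(9, 7) = 24.
Set U(5, d) = 24 and solve.
With g = 5: (5 − 1) = 4, so (d − 4) = 24/4 = 6.
So d = 4 + 6 = 10.
Check: U(5, 10) = 24.

d = 10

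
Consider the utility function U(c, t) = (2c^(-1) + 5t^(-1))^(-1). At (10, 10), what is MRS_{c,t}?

MRS = 0.4

For CES with ρ = -1, MRS = (2/5)·(t/c)^2.
At (10, 10): MRS = 0.4.
The indifference curve has slope −0.4 at this bundle.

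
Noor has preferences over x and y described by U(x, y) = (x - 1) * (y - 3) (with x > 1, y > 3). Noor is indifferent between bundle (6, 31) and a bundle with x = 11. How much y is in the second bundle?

y = 17

U(6, 31) = 140.
Set U(11, y) = 140 and solve.
With x = 11: (11 − 1) = 10, so (y − 3) = 140/10 = 14.
So y = 3 + 14 = 17.
Check: U(11, 17) = 140.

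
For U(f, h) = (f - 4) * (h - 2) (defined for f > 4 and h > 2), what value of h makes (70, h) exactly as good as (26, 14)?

U(26, 14) = 264.
Set U(70, h) = 264 and solve.
With f = 70: (70 − 4) = 66, so (h − 2) = 264/66 = 4.
So h = 2 + 4 = 6.
Check: U(70, 6) = 264.

h = 6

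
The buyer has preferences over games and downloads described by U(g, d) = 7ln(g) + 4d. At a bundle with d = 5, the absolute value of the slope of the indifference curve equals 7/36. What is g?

MU_g = 7/g, MU_d = 4.
MRS = 7/g ÷ 4.
MRS depends only on g: 1.75/g = 7/36 ⇒ g = 1.75/(7/36) = 9.

g = 9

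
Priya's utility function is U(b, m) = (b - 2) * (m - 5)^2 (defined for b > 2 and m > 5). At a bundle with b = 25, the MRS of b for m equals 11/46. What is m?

MU_b = (m−5)^2, MU_m = 2·(b−2)·(m−5).
MRS = (1/2)·(m−5)/(b−2).
Substitute b = 25: MRS = (m − 5)/46. Setting this equal to 11/46 gives m − 5 = (11/46)·46 = 11, so m = 16.

m = 16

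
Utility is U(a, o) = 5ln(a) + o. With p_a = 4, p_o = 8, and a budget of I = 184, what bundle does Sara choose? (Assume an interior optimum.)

a* = 10, o* = 18

MU_a = 5/a, MU_o = 1.
MRS = 5/a ÷ 1.
Tangency: set MRS = p_a/p_o = 4/8 = 0.5.
MRS depends only on a: 5/a = 0.5 ⇒ a* = 5/0.5 = 10.
From the budget, 8·o = 184 − 4·10 = 144, so o* = 18.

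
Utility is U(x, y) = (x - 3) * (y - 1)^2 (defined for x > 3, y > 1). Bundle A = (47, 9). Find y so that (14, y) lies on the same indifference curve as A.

y = 17

U(47, 9) = 2816.
Set U(14, y) = 2816 and solve.
With x = 14: (14 − 3) = 11, so (y − 1)^2 = 2816/11 = 256.
Taking the square root (with y > 1): y − 1 = 16, so y = 17.
Check: U(14, 17) = 2816.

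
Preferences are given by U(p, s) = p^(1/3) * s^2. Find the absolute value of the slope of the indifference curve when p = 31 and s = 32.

MU_p = 1/3·p^(-2/3)·s^2 and MU_s = 2·p^(1/3)·s.
MRS = MU_p/MU_s = (1/6)·s/p.
At (31, 32): MRS = 16/93.
So at (31, 32) the consumer would give up 16/93 units of s for one more unit of p.

MRS = 16/93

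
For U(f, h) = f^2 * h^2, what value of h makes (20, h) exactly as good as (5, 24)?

h = 6

U(5, 24) = 14400.
Set U(20, h) = 14400 and solve.
With f = 20: 20^2 = 400, so h^2 = 14400/400 = 36; taking the square root, h = 6.
Check: U(20, 6) = 14400.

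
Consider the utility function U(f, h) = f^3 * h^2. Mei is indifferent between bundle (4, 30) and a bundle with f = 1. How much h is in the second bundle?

h = 240

U(4, 30) = 57600.
Set U(1, h) = 57600 and solve.
With f = 1: 1^3 = 1, so h^2 = 57600/1 = 57600; taking the square root, h = 240.
Check: U(1, 240) = 57600.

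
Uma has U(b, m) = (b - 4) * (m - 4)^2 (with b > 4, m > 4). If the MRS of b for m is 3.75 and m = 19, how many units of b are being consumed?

b = 6

MU_b = (m−4)^2, MU_m = 2·(b−4)·(m−4).
MRS = (1/2)·(m−4)/(b−4).
Substitute m = 19: MRS = 7.5/(b − 4). Setting this equal to 3.75 gives b − 4 = 7.5/3.75 = 2, so b = 6.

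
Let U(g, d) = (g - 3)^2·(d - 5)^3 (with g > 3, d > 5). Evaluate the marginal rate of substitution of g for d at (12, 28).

MRS = 46/27

MU_g = 2·(g−3)·(d−5)^3, MU_d = 3·(g−3)^2·(d−5)^2.
MRS = (2/3)·(d−5)/(g−3).
At (12, 28): MRS = 46/27.
The indifference curve has slope −46/27 at this bundle.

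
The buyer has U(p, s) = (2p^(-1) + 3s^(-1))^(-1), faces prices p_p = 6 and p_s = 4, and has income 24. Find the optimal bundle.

p* = 2, s* = 3

For CES with ρ = -1, MRS = (2/3)·(s/p)^2.
Tangency: set MRS = p_p/p_s = 6/4 = 1.5.
So (s/p)^2 = 2.25; taking the square root, s/p = 1.5, i.e. s = 1.5·p.
Substitute into the budget 6·p + 4·s = 24: 12·p = 24, so p* = 2 and s* = 1.5·2 = 3.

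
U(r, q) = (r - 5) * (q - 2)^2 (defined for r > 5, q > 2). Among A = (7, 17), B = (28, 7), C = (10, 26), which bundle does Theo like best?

Evaluate utility at each bundle:
U(A) = 450.
U(B) = 575.
U(C) = 2880.
Highest utility is C, so C ≻ B ≻ A.

Bundle C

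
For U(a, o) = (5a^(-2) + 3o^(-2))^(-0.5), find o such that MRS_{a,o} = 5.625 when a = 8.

o = 12

For CES with ρ = -2, MRS = (5/3)·(o/a)^3.
Setting (5/3)·(o/8)^3 = 5.625 gives (o/8)^3 = 3.375, so o/8 = 1.5 and o = 12.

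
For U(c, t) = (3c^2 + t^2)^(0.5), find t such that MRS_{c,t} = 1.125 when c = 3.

t = 8

For CES with ρ = 2, MRS = (3/1)·(t/c)^(-1).
Setting (3/1)·(t/3)^(-1) = 1.125 gives (t/3)^(-1) = 0.375, so t/3 = 8/3 and t = 8.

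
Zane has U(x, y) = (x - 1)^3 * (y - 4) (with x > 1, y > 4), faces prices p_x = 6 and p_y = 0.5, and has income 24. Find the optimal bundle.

MU_x = 3·(x−1)^2·(y−4), MU_y = (x−1)^3.
MRS = (3/1)·(y−4)/(x−1).
Tangency: set MRS = p_x/p_y = 6/0.5 = 12.
So (3/1)·(y − 4)/(x − 1) = 12, i.e. (y − 4) = 4·(x − 1).
Rewrite the budget in excess-of-subsistence terms: 6·(x − 1) + 0.5·(y − 4) = 24 − 6·1 − 0.5·4 = 16.
Substituting, 8·(x − 1) = 16, so x − 1 = 2 and x* = 3.
Then y − 4 = 4·2 = 8, so y* = 12.

x* = 3, y* = 12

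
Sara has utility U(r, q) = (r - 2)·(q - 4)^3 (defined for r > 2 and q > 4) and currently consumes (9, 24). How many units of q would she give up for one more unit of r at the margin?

MRS = 20/21

MU_r = (q−4)^3, MU_q = 3·(r−2)·(q−4)^2.
MRS = (1/3)·(q−4)/(r−2).
At (9, 24): MRS = 20/21.
That is, one extra unit of r is worth 20/21 units of q at the margin.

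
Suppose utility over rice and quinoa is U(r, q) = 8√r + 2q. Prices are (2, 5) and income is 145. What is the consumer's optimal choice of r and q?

MU_r = 8/(2√r), MU_q = 2.
MRS = 8/(2√r) ÷ 2.
Tangency: set MRS = p_r/p_q = 2/5 = 0.4.
MRS depends only on r: 2/√r = 0.4 ⇒ √r = 2/0.4 = 5 ⇒ r* = 25.
From the budget, 5·q = 145 − 2·25 = 95, so q* = 19.

r* = 25, q* = 19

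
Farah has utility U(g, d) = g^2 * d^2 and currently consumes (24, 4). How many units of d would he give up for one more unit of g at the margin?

MU_g = 2·g·d^2 and MU_d = 2·g^2·d.
MRS = MU_g/MU_d = d/g.
At (24, 4): MRS = 1/6.
The indifference curve has slope −1/6 at this bundle.

MRS = 1/6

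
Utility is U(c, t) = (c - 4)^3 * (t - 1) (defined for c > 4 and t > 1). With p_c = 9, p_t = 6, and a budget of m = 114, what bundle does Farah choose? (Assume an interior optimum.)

c* = 10, t* = 4

MU_c = 3·(c−4)^2·(t−1), MU_t = (c−4)^3.
MRS = (3/1)·(t−1)/(c−4).
Tangency: set MRS = p_c/p_t = 9/6 = 1.5.
So (3/1)·(t − 1)/(c − 4) = 1.5, i.e. (t − 1) = 0.5·(c − 4).
Rewrite the budget in excess-of-subsistence terms: 9·(c − 4) + 6·(t − 1) = 114 − 9·4 − 6·1 = 72.
Substituting, 12·(c − 4) = 72, so c − 4 = 6 and c* = 10.
Then t − 1 = 0.5·6 = 3, so t* = 4.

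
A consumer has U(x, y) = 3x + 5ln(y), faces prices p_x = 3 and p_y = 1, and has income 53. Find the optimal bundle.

MU_x = 3, MU_y = 5/y.
MRS = 3 ÷ (5/y).
Tangency: set MRS = p_x/p_y = 3/1 = 3.
MRS depends only on y: 0.6·y = 3 ⇒ y* = 3/0.6 = 5.
From the budget, 3·x = 53 − 1·5 = 48, so x* = 16.

x* = 16, y* = 5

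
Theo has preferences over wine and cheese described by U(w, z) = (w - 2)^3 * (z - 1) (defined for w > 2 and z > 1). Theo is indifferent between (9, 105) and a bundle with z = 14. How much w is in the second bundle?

U(9, 105) = 35672.
Set U(w, 14) = 35672 and solve.
With z = 14: (14 − 1) = 13, so (w − 2)^3 = 35672/13 = 2744.
Taking the cube root (with w > 2): w − 2 = 14, so w = 16.
Check: U(16, 14) = 35672.

w = 16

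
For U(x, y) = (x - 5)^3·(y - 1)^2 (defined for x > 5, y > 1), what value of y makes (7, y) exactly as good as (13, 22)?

U(13, 22) = 225792.
Set U(7, y) = 225792 and solve.
With x = 7: (7 − 5)^3 = 8, so (y − 1)^2 = 225792/8 = 28224.
Taking the square root (with y > 1): y − 1 = 168, so y = 169.
Check: U(7, 169) = 225792.

y = 169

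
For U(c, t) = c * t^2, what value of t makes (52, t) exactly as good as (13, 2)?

t = 1

U(13, 2) = 52.
Set U(52, t) = 52 and solve.
With c = 52: t^2 = 52/52 = 1; taking the square root, t = 1.
Check: U(52, 1) = 52.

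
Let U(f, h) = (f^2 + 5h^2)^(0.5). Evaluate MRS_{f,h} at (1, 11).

MRS = 1/55

For CES with ρ = 2, MRS = (1/5)·(h/f)^(-1).
At (1, 11): MRS = 1/55.
That is, one extra unit of f is worth 1/55 units of h at the margin.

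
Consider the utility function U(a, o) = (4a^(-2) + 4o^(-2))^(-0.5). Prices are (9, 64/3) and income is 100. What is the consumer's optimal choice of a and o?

For CES with ρ = -2, MRS = (o/a)^3.
Tangency: set MRS = p_a/p_o = 9/(64/3) = 27/64.
So (o/a)^3 = 27/64; taking the cube root, o/a = 0.75, i.e. o = 0.75·a.
Substitute into the budget 9·a + (64/3)·o = 100: 25·a = 100, so a* = 4 and o* = 0.75·4 = 3.

a* = 4, o* = 3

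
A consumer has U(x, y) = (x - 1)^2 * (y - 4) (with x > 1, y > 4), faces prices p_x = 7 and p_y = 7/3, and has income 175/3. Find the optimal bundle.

MU_x = 2·(x−1)·(y−4), MU_y = (x−1)^2.
MRS = (2/1)·(y−4)/(x−1).
Tangency: set MRS = p_x/p_y = 7/(7/3) = 3.
So (2/1)·(y − 4)/(x − 1) = 3, i.e. (y − 4) = 1.5·(x − 1).
Rewrite the budget in excess-of-subsistence terms: 7·(x − 1) + (7/3)·(y − 4) = 175/3 − 7·1 − (7/3)·4 = 42.
Substituting, 10.5·(x − 1) = 42, so x − 1 = 4 and x* = 5.
Then y − 4 = 1.5·4 = 6, so y* = 10.

x* = 5, y* = 10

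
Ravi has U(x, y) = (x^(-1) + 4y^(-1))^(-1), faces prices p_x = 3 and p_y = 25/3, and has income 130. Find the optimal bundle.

For CES with ρ = -1, MRS = (1/4)·(y/x)^2.
Tangency: set MRS = p_x/p_y = 3/(25/3) = 9/25.
So (y/x)^2 = 36/25; taking the square root, y/x = 1.2, i.e. y = 1.2·x.
Substitute into the budget 3·x + (25/3)·y = 130: 13·x = 130, so x* = 10 and y* = 1.2·10 = 12.

x* = 10, y* = 12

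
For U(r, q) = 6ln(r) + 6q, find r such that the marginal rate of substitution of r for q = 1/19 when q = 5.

r = 19

MU_r = 6/r, MU_q = 6.
MRS = 6/r ÷ 6.
MRS depends only on r: 1/r = 1/19 ⇒ r = 1/(1/19) = 19.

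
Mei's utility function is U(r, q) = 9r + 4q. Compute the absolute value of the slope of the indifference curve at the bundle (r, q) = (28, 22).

MU_r = 9, MU_q = 4, so MRS = 9/4 = 2.25 at every bundle.
At (28, 22): MRS = 2.25.
So at (28, 22) the consumer would give up 2.25 units of q for one more unit of r.

MRS = 2.25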